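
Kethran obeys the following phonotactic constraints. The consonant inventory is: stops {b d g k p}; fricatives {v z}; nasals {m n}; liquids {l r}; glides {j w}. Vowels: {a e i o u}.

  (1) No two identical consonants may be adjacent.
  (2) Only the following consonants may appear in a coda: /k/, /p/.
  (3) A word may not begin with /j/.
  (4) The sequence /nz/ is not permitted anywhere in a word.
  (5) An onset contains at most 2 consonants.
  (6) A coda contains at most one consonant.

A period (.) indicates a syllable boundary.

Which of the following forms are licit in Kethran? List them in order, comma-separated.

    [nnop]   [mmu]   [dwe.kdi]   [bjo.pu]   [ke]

[nnop] — violates constraint 1: adjacent identical consonants /nn/ → illicit
[mmu] — violates constraint 1: adjacent identical consonants /mm/ → illicit
[dwe.kdi] — σ1 onset /dw/ (2C), coda /∅/ ok; σ2 onset /kd/ (2C), coda /∅/ ok → licit
[bjo.pu] — σ1 onset /bj/ (2C), coda /∅/ ok; σ2 onset /p/, coda /∅/ ok → licit
[ke] — σ1 onset /k/, coda /∅/ ok → licit

[dwe.kdi], [bjo.pu], [ke]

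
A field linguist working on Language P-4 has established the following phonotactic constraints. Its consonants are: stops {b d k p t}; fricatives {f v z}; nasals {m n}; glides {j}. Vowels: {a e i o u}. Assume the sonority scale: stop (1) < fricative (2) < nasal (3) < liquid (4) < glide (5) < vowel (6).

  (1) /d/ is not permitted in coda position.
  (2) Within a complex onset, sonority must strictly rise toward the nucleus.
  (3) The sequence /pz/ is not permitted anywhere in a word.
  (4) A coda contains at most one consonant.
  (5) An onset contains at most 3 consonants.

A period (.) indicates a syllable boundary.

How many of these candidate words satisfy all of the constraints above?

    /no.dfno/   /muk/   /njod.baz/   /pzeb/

/no.dfno/ — σ1 onset /n/, coda /∅/ ok; σ2 onset /dfn/ (1→2→3 rises), coda /∅/ ok → phonotactically legal
/muk/ — σ1 onset /m/, coda /k/ ok → phonotactically legal
/njod.baz/ — violates constraint 1: syllable 1 coda contains /d/ → phonotactically illegal
/pzeb/ — violates constraint 3: contains banned sequence /pz/ → phonotactically illegal
Phonotactically legal: /no.dfno/, /muk/ → 2.

2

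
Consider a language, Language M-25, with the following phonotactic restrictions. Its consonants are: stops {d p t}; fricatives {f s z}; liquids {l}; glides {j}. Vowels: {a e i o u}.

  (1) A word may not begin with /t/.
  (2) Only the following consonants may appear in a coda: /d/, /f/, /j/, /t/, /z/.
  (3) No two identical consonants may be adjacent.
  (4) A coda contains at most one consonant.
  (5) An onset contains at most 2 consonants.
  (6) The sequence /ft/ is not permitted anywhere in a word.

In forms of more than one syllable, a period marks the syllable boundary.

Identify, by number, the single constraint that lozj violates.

4

lozj: syllable 1 coda /zj/ has 2 consonants (> 1).
This is a violation of constraint 4: "A coda contains at most one consonant."
The remaining constraints (1, 2, 3, 5, 6) are satisfied.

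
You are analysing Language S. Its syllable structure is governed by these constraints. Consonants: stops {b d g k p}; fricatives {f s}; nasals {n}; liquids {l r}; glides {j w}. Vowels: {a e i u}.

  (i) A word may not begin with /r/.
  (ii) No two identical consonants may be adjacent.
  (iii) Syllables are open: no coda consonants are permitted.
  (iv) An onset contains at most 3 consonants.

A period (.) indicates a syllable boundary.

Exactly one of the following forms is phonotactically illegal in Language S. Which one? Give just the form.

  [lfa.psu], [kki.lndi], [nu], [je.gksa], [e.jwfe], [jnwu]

[kki.lndi]

[lfa.psu] — σ1 onset /lf/ (2C), coda /∅/ ok; σ2 onset /ps/ (2C), coda /∅/ ok → phonotactically legal
[kki.lndi] — violates constraint (ii): adjacent identical consonants /kk/ → phonotactically illegal
[nu] — σ1 onset /n/, coda /∅/ ok → phonotactically legal
[je.gksa] — σ1 onset /j/, coda /∅/ ok; σ2 onset /gks/ (3C), coda /∅/ ok → phonotactically legal
[e.jwfe] — σ1 onset /∅/, coda /∅/ ok; σ2 onset /jwf/ (3C), coda /∅/ ok → phonotactically legal
[jnwu] — σ1 onset /jnw/ (3C), coda /∅/ ok → phonotactically legal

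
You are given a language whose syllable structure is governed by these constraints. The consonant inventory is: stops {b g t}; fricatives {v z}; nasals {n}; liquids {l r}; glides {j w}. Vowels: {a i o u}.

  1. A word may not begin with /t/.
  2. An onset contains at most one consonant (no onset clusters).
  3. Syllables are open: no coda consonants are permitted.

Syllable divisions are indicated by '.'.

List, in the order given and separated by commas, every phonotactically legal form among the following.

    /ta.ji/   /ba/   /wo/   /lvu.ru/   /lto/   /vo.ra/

/ta.ji/ — violates constraint 1: word begins with /t/ → phonotactically illegal
/ba/ — σ1 onset /b/, coda /∅/ ok → phonotactically legal
/wo/ — σ1 onset /w/, coda /∅/ ok → phonotactically legal
/lvu.ru/ — violates constraint 2: syllable 1 onset /lv/ has 2 consonants (> 1) → phonotactically illegal
/lto/ — violates constraint 2: syllable 1 onset /lt/ has 2 consonants (> 1) → phonotactically illegal
/vo.ra/ — σ1 onset /v/, coda /∅/ ok; σ2 onset /r/, coda /∅/ ok → phonotactically legal

/ba/, /wo/, /vo.ra/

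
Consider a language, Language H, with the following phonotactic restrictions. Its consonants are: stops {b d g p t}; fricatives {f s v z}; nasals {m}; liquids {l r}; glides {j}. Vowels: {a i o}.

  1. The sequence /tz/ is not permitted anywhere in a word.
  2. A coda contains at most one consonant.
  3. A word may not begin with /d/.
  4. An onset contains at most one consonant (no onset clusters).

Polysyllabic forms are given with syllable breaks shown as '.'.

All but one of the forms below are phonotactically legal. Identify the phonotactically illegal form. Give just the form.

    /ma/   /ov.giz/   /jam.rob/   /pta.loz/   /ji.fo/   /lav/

/pta.loz/

/ma/ — σ1 onset /m/, coda /∅/ ok → phonotactically legal
/ov.giz/ — σ1 onset /∅/, coda /v/ ok; σ2 onset /g/, coda /z/ ok → phonotactically legal
/jam.rob/ — σ1 onset /j/, coda /m/ ok; σ2 onset /r/, coda /b/ ok → phonotactically legal
/pta.loz/ — violates constraint 4: syllable 1 onset /pt/ has 2 consonants (> 1) → phonotactically illegal
/ji.fo/ — σ1 onset /j/, coda /∅/ ok; σ2 onset /f/, coda /∅/ ok → phonotactically legal
/lav/ — σ1 onset /l/, coda /v/ ok → phonotactically legal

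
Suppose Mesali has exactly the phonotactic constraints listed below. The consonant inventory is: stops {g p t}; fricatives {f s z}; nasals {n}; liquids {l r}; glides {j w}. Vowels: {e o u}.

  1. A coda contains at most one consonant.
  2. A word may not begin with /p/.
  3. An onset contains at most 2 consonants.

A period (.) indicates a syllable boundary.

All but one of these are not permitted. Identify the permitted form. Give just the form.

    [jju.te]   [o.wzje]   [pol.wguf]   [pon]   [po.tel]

[jju.te]

[jju.te] — σ1 onset /jj/ (2C), coda /∅/ ok; σ2 onset /t/, coda /∅/ ok → permitted
[o.wzje] — violates constraint 3: syllable 2 onset /wzj/ has 3 consonants (> 2) → not permitted
[pol.wguf] — violates constraint 2: word begins with /p/ → not permitted
[pon] — violates constraint 2: word begins with /p/ → not permitted
[po.tel] — violates constraint 2: word begins with /p/ → not permitted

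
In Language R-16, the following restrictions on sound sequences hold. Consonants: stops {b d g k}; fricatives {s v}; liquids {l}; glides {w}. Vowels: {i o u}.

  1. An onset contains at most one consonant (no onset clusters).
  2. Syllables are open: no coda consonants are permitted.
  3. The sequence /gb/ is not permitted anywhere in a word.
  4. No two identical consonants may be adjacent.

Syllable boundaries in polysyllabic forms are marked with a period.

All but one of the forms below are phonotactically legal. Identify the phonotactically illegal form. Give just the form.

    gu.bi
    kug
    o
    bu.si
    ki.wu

kug

gu.bi — σ1 onset /g/, coda /∅/ ok; σ2 onset /b/, coda /∅/ ok → phonotactically legal
kug — violates constraint 2: syllable 1 coda /g/ has 1 consonant (> 0) → phonotactically illegal
o — σ1 onset /∅/, coda /∅/ ok → phonotactically legal
bu.si — σ1 onset /b/, coda /∅/ ok; σ2 onset /s/, coda /∅/ ok → phonotactically legal
ki.wu — σ1 onset /k/, coda /∅/ ok; σ2 onset /w/, coda /∅/ ok → phonotactically legal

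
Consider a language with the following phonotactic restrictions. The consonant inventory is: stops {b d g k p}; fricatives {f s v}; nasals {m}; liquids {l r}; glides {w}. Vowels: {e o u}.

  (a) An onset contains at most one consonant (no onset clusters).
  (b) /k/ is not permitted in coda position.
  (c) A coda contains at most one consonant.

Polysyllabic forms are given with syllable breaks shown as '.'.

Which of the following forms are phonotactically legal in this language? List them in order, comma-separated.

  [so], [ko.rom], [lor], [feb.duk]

[so] — σ1 onset /s/, coda /∅/ ok → phonotactically legal
[ko.rom] — σ1 onset /k/, coda /∅/ ok; σ2 onset /r/, coda /m/ ok → phonotactically legal
[lor] — σ1 onset /l/, coda /r/ ok → phonotactically legal
[feb.duk] — violates constraint (b): syllable 2 coda contains /k/ → phonotactically illegal

[so], [ko.rom], [lor]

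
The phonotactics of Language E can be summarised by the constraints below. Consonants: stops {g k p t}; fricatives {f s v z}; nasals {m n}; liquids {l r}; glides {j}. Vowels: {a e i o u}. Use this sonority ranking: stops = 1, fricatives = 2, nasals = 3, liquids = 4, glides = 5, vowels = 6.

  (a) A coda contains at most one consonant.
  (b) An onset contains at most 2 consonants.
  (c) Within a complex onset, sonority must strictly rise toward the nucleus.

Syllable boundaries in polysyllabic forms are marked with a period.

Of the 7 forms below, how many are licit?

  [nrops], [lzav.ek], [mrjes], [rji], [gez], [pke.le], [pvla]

[nrops] — violates constraint (a): syllable 1 coda /ps/ has 2 consonants (> 1) → illicit
[lzav.ek] — violates constraint (c): syllable 1 onset /lz/: /l/ (liquid, 4) → /z/ (fricative, 2) does not rise → illicit
[mrjes] — violates constraint (b): syllable 1 onset /mrj/ has 3 consonants (> 2) → illicit
[rji] — σ1 onset /rj/ (4→5 rises), coda /∅/ ok → licit
[gez] — σ1 onset /g/, coda /z/ ok → licit
[pke.le] — violates constraint (c): syllable 1 onset /pk/: /p/ (stop, 1) → /k/ (stop, 1) does not rise → illicit
[pvla] — violates constraint (b): syllable 1 onset /pvl/ has 3 consonants (> 2) → illicit
Licit: [rji], [gez] → 2.

2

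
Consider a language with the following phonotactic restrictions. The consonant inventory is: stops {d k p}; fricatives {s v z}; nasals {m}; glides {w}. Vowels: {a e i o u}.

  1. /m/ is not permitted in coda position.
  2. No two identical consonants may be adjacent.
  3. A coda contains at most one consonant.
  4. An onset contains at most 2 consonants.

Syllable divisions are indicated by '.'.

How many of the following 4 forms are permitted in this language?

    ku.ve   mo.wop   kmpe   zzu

2

ku.ve — σ1 onset /k/, coda /∅/ ok; σ2 onset /v/, coda /∅/ ok → permitted
mo.wop — σ1 onset /m/, coda /∅/ ok; σ2 onset /w/, coda /p/ ok → permitted
kmpe — violates constraint 4: syllable 1 onset /kmp/ has 3 consonants (> 2) → not permitted
zzu — violates constraint 2: adjacent identical consonants /zz/ → not permitted
Permitted: ku.ve, mo.wop → 2.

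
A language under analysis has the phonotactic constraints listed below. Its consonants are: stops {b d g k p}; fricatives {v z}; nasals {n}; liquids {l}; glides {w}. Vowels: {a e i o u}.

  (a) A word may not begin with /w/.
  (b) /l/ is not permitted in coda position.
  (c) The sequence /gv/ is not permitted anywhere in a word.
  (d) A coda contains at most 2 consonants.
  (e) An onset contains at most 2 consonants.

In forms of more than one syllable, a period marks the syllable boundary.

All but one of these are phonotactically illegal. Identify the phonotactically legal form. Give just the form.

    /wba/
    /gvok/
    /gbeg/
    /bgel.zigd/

/wba/ — violates constraint (a): word begins with /w/ → phonotactically illegal
/gvok/ — violates constraint (c): contains banned sequence /gv/ → phonotactically illegal
/gbeg/ — σ1 onset /gb/ (2C), coda /g/ ok → phonotactically legal
/bgel.zigd/ — violates constraint (b): syllable 1 coda contains /l/ → phonotactically illegal

/gbeg/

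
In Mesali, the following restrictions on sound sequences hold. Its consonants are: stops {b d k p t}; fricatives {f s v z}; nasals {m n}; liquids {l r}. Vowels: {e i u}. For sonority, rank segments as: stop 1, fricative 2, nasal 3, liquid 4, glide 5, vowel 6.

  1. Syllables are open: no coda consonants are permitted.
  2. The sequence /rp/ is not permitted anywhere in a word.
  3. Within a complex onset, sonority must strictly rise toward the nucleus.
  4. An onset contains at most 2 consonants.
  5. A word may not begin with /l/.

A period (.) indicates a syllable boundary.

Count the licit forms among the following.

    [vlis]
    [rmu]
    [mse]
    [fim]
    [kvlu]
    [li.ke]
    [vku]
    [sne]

1

[vlis] — violates constraint 1: syllable 1 coda /s/ has 1 consonant (> 0) → illicit
[rmu] — violates constraint 3: syllable 1 onset /rm/: /r/ (liquid, 4) → /m/ (nasal, 3) does not rise → illicit
[mse] — violates constraint 3: syllable 1 onset /ms/: /m/ (nasal, 3) → /s/ (fricative, 2) does not rise → illicit
[fim] — violates constraint 1: syllable 1 coda /m/ has 1 consonant (> 0) → illicit
[kvlu] — violates constraint 4: syllable 1 onset /kvl/ has 3 consonants (> 2) → illicit
[li.ke] — violates constraint 5: word begins with /l/ → illicit
[vku] — violates constraint 3: syllable 1 onset /vk/: /v/ (fricative, 2) → /k/ (stop, 1) does not rise → illicit
[sne] — σ1 onset /sn/ (2→3 rises), coda /∅/ ok → licit
Licit: [sne] → 1.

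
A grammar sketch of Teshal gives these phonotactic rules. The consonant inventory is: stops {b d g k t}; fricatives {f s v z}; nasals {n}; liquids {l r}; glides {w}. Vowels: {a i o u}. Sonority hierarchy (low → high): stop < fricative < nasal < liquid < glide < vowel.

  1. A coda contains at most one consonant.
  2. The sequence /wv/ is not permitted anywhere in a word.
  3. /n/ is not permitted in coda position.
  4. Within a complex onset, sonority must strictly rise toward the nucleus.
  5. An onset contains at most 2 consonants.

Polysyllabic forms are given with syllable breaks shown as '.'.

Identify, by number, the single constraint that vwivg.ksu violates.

vwivg.ksu: syllable 1 coda /vg/ has 2 consonants (> 1).
This is a violation of constraint 1: "A coda contains at most one consonant."
The remaining constraints (2, 3, 4, 5) are satisfied.

1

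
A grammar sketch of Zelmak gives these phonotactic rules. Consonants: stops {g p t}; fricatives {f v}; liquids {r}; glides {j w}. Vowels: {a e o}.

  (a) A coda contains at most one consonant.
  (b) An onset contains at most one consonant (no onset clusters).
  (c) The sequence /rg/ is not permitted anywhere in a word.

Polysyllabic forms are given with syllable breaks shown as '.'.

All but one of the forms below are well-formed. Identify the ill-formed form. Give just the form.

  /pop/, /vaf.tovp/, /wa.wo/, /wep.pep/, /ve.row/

/vaf.tovp/

/pop/ — σ1 onset /p/, coda /p/ ok → well-formed
/vaf.tovp/ — violates constraint (a): syllable 2 coda /vp/ has 2 consonants (> 1) → ill-formed
/wa.wo/ — σ1 onset /w/, coda /∅/ ok; σ2 onset /w/, coda /∅/ ok → well-formed
/wep.pep/ — σ1 onset /w/, coda /p/ ok; σ2 onset /p/, coda /p/ ok → well-formed
/ve.row/ — σ1 onset /v/, coda /∅/ ok; σ2 onset /r/, coda /w/ ok → well-formed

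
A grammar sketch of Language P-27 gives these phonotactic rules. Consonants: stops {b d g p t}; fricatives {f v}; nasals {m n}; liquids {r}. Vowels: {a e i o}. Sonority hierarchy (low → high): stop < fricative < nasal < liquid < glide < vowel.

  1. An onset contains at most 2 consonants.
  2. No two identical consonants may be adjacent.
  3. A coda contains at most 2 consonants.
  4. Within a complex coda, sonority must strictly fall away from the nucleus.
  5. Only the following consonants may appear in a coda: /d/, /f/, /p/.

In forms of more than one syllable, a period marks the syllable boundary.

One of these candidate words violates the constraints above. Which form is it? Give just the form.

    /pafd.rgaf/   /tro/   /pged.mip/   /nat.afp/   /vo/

/pafd.rgaf/ — σ1 onset /p/, coda /fd/ (2→1 falls) ok; σ2 onset /rg/ (2C), coda /f/ ok → well-formed
/tro/ — σ1 onset /tr/ (2C), coda /∅/ ok → well-formed
/pged.mip/ — σ1 onset /pg/ (2C), coda /d/ ok; σ2 onset /m/, coda /p/ ok → well-formed
/nat.afp/ — violates constraint 5: syllable 1 coda contains /t/, which is not a licensed coda consonant → ill-formed
/vo/ — σ1 onset /v/, coda /∅/ ok → well-formed

/nat.afp/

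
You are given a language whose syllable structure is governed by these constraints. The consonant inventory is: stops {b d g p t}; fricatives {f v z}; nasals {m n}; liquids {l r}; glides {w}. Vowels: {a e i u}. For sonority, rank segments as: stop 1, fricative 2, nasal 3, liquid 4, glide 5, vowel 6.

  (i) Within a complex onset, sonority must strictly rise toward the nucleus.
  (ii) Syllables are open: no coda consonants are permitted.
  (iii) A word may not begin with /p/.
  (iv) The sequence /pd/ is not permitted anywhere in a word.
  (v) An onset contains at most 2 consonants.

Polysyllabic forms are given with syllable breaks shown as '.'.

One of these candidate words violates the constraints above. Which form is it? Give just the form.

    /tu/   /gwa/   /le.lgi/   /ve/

/le.lgi/

/tu/ — σ1 onset /t/, coda /∅/ ok → permitted
/gwa/ — σ1 onset /gw/ (1→5 rises), coda /∅/ ok → permitted
/le.lgi/ — violates constraint (i): syllable 2 onset /lg/: /l/ (liquid, 4) → /g/ (stop, 1) does not rise → not permitted
/ve/ — σ1 onset /v/, coda /∅/ ok → permitted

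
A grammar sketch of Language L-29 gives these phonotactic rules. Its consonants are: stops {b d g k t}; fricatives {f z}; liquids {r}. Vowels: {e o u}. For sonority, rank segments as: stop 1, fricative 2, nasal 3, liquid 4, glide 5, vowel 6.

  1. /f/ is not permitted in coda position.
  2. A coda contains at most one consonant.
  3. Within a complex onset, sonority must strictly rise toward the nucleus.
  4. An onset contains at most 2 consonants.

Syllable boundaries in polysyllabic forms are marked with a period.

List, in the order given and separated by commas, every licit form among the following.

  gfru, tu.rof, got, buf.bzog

got

gfru — violates constraint 4: syllable 1 onset /gfr/ has 3 consonants (> 2) → illicit
tu.rof — violates constraint 1: syllable 2 coda contains /f/ → illicit
got — σ1 onset /g/, coda /t/ ok → licit
buf.bzog — violates constraint 1: syllable 1 coda contains /f/ → illicit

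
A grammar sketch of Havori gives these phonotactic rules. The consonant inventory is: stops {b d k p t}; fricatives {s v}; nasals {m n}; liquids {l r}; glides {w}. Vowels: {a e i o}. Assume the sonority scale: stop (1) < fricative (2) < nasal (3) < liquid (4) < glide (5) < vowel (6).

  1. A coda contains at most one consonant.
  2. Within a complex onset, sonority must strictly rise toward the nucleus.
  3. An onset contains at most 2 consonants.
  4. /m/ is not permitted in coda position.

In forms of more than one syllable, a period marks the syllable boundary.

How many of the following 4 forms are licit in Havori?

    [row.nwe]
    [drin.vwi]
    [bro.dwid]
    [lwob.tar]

4

[row.nwe] — σ1 onset /r/, coda /w/ ok; σ2 onset /nw/ (3→5 rises), coda /∅/ ok → licit
[drin.vwi] — σ1 onset /dr/ (1→4 rises), coda /n/ ok; σ2 onset /vw/ (2→5 rises), coda /∅/ ok → licit
[bro.dwid] — σ1 onset /br/ (1→4 rises), coda /∅/ ok; σ2 onset /dw/ (1→5 rises), coda /d/ ok → licit
[lwob.tar] — σ1 onset /lw/ (4→5 rises), coda /b/ ok; σ2 onset /t/, coda /r/ ok → licit
Licit: [row.nwe], [drin.vwi], [bro.dwid], [lwob.tar] → 4.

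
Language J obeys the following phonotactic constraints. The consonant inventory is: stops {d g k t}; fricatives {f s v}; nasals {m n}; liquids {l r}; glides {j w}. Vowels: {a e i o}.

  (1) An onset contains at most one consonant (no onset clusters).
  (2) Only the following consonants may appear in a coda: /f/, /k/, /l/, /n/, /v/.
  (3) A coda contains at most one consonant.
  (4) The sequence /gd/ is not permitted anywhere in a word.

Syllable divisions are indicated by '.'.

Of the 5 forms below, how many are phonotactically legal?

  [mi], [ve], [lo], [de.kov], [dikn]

4

[mi] — σ1 onset /m/, coda /∅/ ok → phonotactically legal
[ve] — σ1 onset /v/, coda /∅/ ok → phonotactically legal
[lo] — σ1 onset /l/, coda /∅/ ok → phonotactically legal
[de.kov] — σ1 onset /d/, coda /∅/ ok; σ2 onset /k/, coda /v/ ok → phonotactically legal
[dikn] — violates constraint 3: syllable 1 coda /kn/ has 2 consonants (> 1) → phonotactically illegal
Phonotactically legal: [mi], [ve], [lo], [de.kov] → 4.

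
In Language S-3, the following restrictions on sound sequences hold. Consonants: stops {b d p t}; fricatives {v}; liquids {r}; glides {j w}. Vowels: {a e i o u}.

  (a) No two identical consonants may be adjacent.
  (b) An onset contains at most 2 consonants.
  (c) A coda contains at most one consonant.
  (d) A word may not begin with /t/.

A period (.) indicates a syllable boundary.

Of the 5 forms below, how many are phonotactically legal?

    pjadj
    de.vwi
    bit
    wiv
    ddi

3

pjadj — violates constraint (c): syllable 1 coda /dj/ has 2 consonants (> 1) → phonotactically illegal
de.vwi — σ1 onset /d/, coda /∅/ ok; σ2 onset /vw/ (2C), coda /∅/ ok → phonotactically legal
bit — σ1 onset /b/, coda /t/ ok → phonotactically legal
wiv — σ1 onset /w/, coda /v/ ok → phonotactically legal
ddi — violates constraint (a): adjacent identical consonants /dd/ → phonotactically illegal
Phonotactically legal: de.vwi, bit, wiv → 3.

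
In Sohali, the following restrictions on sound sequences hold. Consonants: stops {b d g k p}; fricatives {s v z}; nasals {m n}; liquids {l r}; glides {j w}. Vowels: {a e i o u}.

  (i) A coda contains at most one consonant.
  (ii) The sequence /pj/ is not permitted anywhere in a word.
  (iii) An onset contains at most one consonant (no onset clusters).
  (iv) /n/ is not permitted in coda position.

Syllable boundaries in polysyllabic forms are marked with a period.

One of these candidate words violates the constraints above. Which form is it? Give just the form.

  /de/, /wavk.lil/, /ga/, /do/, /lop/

/wavk.lil/

/de/ — σ1 onset /d/, coda /∅/ ok → phonotactically legal
/wavk.lil/ — violates constraint (i): syllable 1 coda /vk/ has 2 consonants (> 1) → phonotactically illegal
/ga/ — σ1 onset /g/, coda /∅/ ok → phonotactically legal
/do/ — σ1 onset /d/, coda /∅/ ok → phonotactically legal
/lop/ — σ1 onset /l/, coda /p/ ok → phonotactically legal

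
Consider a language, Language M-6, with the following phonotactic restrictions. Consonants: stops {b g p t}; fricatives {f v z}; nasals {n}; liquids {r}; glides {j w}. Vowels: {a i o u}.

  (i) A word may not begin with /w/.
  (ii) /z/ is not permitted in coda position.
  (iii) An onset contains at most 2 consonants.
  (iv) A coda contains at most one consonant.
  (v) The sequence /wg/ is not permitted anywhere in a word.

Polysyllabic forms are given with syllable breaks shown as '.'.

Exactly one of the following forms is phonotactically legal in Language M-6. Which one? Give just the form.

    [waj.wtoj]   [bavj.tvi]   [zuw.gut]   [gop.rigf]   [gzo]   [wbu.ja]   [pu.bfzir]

[waj.wtoj] — violates constraint (i): word begins with /w/ → phonotactically illegal
[bavj.tvi] — violates constraint (iv): syllable 1 coda /vj/ has 2 consonants (> 1) → phonotactically illegal
[zuw.gut] — violates constraint (v): contains banned sequence /wg/ → phonotactically illegal
[gop.rigf] — violates constraint (iv): syllable 2 coda /gf/ has 2 consonants (> 1) → phonotactically illegal
[gzo] — σ1 onset /gz/ (2C), coda /∅/ ok → phonotactically legal
[wbu.ja] — violates constraint (i): word begins with /w/ → phonotactically illegal
[pu.bfzir] — violates constraint (iii): syllable 2 onset /bfz/ has 3 consonants (> 2) → phonotactically illegal

[gzo]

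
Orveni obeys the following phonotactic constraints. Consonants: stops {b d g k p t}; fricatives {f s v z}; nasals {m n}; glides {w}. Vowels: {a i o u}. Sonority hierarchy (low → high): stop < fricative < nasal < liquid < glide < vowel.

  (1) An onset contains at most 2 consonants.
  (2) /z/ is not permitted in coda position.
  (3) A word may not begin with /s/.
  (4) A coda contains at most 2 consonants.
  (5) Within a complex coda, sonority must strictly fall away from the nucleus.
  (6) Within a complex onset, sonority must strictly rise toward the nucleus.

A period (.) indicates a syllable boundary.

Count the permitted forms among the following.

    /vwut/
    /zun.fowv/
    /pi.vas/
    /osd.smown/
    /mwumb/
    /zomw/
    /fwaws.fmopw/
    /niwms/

/vwut/ — σ1 onset /vw/ (2→5 rises), coda /t/ ok → permitted
/zun.fowv/ — σ1 onset /z/, coda /n/ ok; σ2 onset /f/, coda /wv/ (5→2 falls) ok → permitted
/pi.vas/ — σ1 onset /p/, coda /∅/ ok; σ2 onset /v/, coda /s/ ok → permitted
/osd.smown/ — σ1 onset /∅/, coda /sd/ (2→1 falls) ok; σ2 onset /sm/ (2→3 rises), coda /wn/ (5→3 falls) ok → permitted
/mwumb/ — σ1 onset /mw/ (3→5 rises), coda /mb/ (3→1 falls) ok → permitted
/zomw/ — violates constraint 5: syllable 1 coda /mw/: /m/ (nasal, 3) → /w/ (glide, 5) does not fall → not permitted
/fwaws.fmopw/ — violates constraint 5: syllable 2 coda /pw/: /p/ (stop, 1) → /w/ (glide, 5) does not fall → not permitted
/niwms/ — violates constraint 4: syllable 1 coda /wms/ has 3 consonants (> 2) → not permitted
Permitted: /vwut/, /zun.fowv/, /pi.vas/, /osd.smown/, /mwumb/ → 5.

5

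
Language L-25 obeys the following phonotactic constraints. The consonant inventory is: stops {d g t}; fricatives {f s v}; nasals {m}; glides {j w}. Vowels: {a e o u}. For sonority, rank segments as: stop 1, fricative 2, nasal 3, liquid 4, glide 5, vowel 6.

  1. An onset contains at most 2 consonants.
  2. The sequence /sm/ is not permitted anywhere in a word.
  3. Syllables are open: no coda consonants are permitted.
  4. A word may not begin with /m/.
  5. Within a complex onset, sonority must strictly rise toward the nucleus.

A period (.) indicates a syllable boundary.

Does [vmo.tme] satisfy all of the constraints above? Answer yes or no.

[vmo.tme] — σ1 onset /vm/ (2→3 rises), coda /∅/ ok; σ2 onset /tm/ (1→3 rises), coda /∅/ ok → licit

yes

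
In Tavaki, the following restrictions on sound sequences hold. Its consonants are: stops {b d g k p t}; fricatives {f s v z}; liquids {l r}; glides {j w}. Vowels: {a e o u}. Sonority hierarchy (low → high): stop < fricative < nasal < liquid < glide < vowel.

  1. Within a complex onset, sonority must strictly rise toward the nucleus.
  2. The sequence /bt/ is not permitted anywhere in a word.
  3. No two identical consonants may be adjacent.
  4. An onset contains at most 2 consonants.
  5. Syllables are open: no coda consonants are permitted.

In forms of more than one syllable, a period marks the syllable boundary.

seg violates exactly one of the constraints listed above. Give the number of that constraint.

5

seg: syllable 1 coda /g/ has 1 consonant (> 0).
This is a violation of constraint 5: "Syllables are open: no coda consonants are permitted."
The remaining constraints (1, 2, 3, 4) are satisfied.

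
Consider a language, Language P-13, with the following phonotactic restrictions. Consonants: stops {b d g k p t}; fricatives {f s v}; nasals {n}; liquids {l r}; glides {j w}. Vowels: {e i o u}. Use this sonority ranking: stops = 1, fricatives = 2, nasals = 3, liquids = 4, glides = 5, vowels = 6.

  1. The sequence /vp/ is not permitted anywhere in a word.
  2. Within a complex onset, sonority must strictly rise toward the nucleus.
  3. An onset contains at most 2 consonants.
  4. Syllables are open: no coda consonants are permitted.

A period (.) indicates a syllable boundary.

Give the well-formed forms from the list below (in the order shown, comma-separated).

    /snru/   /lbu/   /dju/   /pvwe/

/dju/

/snru/ — violates constraint 3: syllable 1 onset /snr/ has 3 consonants (> 2) → ill-formed
/lbu/ — violates constraint 2: syllable 1 onset /lb/: /l/ (liquid, 4) → /b/ (stop, 1) does not rise → ill-formed
/dju/ — σ1 onset /dj/ (1→5 rises), coda /∅/ ok → well-formed
/pvwe/ — violates constraint 3: syllable 1 onset /pvw/ has 3 consonants (> 2) → ill-formed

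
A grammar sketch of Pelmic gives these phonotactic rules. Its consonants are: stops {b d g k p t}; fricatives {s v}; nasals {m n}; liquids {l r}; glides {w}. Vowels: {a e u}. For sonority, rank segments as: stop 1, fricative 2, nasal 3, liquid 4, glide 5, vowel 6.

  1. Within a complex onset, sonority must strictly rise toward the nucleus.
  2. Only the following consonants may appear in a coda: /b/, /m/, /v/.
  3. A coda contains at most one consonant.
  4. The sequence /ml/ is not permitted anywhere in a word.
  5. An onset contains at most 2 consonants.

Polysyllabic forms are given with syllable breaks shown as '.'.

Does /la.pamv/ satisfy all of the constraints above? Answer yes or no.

/la.pamv/ — violates constraint 3: syllable 2 coda /mv/ has 2 consonants (> 1) → phonotactically illegal

no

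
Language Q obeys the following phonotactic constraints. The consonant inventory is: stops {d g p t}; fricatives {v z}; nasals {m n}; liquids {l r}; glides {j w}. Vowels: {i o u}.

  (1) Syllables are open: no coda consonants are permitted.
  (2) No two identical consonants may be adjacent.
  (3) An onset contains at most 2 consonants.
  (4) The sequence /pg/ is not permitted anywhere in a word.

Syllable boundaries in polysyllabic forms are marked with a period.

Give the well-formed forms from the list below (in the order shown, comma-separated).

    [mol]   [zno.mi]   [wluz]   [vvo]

[zno.mi]

[mol] — violates constraint 1: syllable 1 coda /l/ has 1 consonant (> 0) → ill-formed
[zno.mi] — σ1 onset /zn/ (2C), coda /∅/ ok; σ2 onset /m/, coda /∅/ ok → well-formed
[wluz] — violates constraint 1: syllable 1 coda /z/ has 1 consonant (> 0) → ill-formed
[vvo] — violates constraint 2: adjacent identical consonants /vv/ → ill-formed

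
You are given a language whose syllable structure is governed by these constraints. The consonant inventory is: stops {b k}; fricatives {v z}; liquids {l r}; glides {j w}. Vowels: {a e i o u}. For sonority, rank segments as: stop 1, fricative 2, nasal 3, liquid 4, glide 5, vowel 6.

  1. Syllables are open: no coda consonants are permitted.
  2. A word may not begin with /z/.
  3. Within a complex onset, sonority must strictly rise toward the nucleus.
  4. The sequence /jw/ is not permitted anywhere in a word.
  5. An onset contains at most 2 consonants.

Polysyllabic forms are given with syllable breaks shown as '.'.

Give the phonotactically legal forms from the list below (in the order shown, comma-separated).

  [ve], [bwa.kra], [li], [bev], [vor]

[ve], [bwa.kra], [li]

[ve] — σ1 onset /v/, coda /∅/ ok → phonotactically legal
[bwa.kra] — σ1 onset /bw/ (1→5 rises), coda /∅/ ok; σ2 onset /kr/ (1→4 rises), coda /∅/ ok → phonotactically legal
[li] — σ1 onset /l/, coda /∅/ ok → phonotactically legal
[bev] — violates constraint 1: syllable 1 coda /v/ has 1 consonant (> 0) → phonotactically illegal
[vor] — violates constraint 1: syllable 1 coda /r/ has 1 consonant (> 0) → phonotactically illegal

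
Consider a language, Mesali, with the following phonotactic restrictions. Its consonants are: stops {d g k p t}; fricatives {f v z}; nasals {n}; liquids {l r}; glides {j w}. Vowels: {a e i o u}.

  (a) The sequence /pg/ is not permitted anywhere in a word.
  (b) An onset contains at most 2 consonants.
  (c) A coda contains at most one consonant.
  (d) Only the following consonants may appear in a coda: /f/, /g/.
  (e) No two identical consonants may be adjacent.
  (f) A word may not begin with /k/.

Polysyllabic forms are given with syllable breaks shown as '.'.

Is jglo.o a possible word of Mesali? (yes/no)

jglo.o — violates constraint (b): syllable 1 onset /jgl/ has 3 consonants (> 2) → phonotactically illegal

no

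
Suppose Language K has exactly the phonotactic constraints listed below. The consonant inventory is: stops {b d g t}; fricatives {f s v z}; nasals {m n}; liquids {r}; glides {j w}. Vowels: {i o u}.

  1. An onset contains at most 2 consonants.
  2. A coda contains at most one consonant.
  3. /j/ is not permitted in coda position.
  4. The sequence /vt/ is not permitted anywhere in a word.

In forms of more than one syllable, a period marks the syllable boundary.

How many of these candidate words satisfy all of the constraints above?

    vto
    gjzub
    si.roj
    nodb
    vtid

0

vto — violates constraint 4: contains banned sequence /vt/ → not permitted
gjzub — violates constraint 1: syllable 1 onset /gjz/ has 3 consonants (> 2) → not permitted
si.roj — violates constraint 3: syllable 2 coda contains /j/ → not permitted
nodb — violates constraint 2: syllable 1 coda /db/ has 2 consonants (> 1) → not permitted
vtid — violates constraint 4: contains banned sequence /vt/ → not permitted
No form is permitted → 0.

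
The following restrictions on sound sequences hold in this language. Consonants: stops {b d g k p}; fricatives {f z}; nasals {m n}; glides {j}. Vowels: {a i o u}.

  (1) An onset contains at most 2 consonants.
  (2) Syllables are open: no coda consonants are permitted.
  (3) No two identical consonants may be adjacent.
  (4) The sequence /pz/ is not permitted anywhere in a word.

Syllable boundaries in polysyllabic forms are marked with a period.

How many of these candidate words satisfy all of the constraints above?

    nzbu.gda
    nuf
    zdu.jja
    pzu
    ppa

0

nzbu.gda — violates constraint 1: syllable 1 onset /nzb/ has 3 consonants (> 2) → phonotactically illegal
nuf — violates constraint 2: syllable 1 coda /f/ has 1 consonant (> 0) → phonotactically illegal
zdu.jja — violates constraint 3: adjacent identical consonants /jj/ → phonotactically illegal
pzu — violates constraint 4: contains banned sequence /pz/ → phonotactically illegal
ppa — violates constraint 3: adjacent identical consonants /pp/ → phonotactically illegal
No form is phonotactically legal → 0.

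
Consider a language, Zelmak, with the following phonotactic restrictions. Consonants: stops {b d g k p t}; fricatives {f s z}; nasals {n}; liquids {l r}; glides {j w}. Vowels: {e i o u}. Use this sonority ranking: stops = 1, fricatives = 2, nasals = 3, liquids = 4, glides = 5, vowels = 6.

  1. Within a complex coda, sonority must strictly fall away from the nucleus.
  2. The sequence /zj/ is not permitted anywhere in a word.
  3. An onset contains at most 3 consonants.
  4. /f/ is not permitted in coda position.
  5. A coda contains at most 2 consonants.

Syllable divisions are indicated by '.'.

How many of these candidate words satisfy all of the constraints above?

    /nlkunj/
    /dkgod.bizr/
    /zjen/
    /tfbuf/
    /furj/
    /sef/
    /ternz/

0

/nlkunj/ — violates constraint 1: syllable 1 coda /nj/: /n/ (nasal, 3) → /j/ (glide, 5) does not fall → ill-formed
/dkgod.bizr/ — violates constraint 1: syllable 2 coda /zr/: /z/ (fricative, 2) → /r/ (liquid, 4) does not fall → ill-formed
/zjen/ — violates constraint 2: contains banned sequence /zj/ → ill-formed
/tfbuf/ — violates constraint 4: syllable 1 coda contains /f/ → ill-formed
/furj/ — violates constraint 1: syllable 1 coda /rj/: /r/ (liquid, 4) → /j/ (glide, 5) does not fall → ill-formed
/sef/ — violates constraint 4: syllable 1 coda contains /f/ → ill-formed
/ternz/ — violates constraint 5: syllable 1 coda /rnz/ has 3 consonants (> 2) → ill-formed
No form is well-formed → 0.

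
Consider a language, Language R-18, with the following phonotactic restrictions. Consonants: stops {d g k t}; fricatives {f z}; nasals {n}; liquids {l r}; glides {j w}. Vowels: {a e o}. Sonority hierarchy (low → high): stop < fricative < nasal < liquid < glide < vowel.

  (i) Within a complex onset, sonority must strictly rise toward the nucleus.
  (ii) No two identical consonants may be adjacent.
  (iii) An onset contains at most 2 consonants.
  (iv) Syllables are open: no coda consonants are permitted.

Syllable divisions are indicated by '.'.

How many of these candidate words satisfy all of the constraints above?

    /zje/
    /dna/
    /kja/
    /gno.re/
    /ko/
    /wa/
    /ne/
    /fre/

/zje/ — σ1 onset /zj/ (2→5 rises), coda /∅/ ok → phonotactically legal
/dna/ — σ1 onset /dn/ (1→3 rises), coda /∅/ ok → phonotactically legal
/kja/ — σ1 onset /kj/ (1→5 rises), coda /∅/ ok → phonotactically legal
/gno.re/ — σ1 onset /gn/ (1→3 rises), coda /∅/ ok; σ2 onset /r/, coda /∅/ ok → phonotactically legal
/ko/ — σ1 onset /k/, coda /∅/ ok → phonotactically legal
/wa/ — σ1 onset /w/, coda /∅/ ok → phonotactically legal
/ne/ — σ1 onset /n/, coda /∅/ ok → phonotactically legal
/fre/ — σ1 onset /fr/ (2→4 rises), coda /∅/ ok → phonotactically legal
Phonotactically legal: /zje/, /dna/, /kja/, /gno.re/, /ko/, /wa/, /ne/, /fre/ → 8.

8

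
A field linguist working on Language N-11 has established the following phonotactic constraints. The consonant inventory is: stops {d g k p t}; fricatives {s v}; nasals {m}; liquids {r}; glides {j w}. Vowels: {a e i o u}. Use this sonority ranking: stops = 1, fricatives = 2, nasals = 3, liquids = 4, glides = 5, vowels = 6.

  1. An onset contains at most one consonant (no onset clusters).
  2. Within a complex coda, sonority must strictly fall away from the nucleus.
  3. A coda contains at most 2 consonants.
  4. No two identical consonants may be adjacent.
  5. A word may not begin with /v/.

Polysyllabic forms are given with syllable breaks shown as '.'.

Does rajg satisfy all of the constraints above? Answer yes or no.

yes

rajg — σ1 onset /r/, coda /jg/ (5→1 falls) ok → permitted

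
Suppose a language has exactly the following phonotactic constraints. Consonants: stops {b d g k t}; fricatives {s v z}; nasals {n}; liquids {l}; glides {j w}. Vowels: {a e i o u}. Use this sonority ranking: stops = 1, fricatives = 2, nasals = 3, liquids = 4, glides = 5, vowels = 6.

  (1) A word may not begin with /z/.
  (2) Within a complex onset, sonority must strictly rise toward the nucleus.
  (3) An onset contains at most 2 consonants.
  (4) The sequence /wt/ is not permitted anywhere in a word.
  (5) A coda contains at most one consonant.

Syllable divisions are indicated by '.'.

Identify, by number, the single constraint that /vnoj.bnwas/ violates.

/vnoj.bnwas/: syllable 2 onset /bnw/ has 3 consonants (> 2).
This is a violation of constraint 3: "An onset contains at most 2 consonants."
The remaining constraints (1, 2, 4, 5) are satisfied.

3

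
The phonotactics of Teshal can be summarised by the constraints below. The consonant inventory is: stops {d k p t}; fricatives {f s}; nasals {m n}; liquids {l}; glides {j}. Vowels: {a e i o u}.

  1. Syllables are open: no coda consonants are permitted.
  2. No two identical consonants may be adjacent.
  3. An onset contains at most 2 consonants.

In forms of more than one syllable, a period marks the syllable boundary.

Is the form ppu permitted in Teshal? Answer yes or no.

ppu — violates constraint 2: adjacent identical consonants /pp/ → not permitted

no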